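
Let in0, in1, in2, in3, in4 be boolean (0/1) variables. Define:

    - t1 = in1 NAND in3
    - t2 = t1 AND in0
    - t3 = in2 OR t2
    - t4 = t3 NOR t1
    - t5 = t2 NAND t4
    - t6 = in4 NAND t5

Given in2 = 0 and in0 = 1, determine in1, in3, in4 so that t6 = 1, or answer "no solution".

in1=1 in3=0 in4=0

Check with in2 = 0 and in0 = 1 and in1=1, in3=0, in4=0:
t1 = in1 NAND in3 = 1 NAND 0 = 1
t2 = t1 AND in0 = 1 AND 1 = 1
t3 = in2 OR t2 = 0 OR 1 = 1
t4 = t3 NOR t1 = 1 NOR 1 = 0
t5 = t2 NAND t4 = 1 NAND 0 = 1
t6 = in4 NAND t5 = 0 NAND 1 = 1
So t6 = 1.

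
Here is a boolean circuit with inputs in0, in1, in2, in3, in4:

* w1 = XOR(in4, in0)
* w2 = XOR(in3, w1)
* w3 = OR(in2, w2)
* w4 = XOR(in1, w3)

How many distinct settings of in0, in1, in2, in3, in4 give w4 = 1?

16

w4 = XOR(in1, w3) must be 1, so in1 and w3 differ.
Enumerating the 32 input combinations, 16 give w4 = 1 and 16 give w4 = 0.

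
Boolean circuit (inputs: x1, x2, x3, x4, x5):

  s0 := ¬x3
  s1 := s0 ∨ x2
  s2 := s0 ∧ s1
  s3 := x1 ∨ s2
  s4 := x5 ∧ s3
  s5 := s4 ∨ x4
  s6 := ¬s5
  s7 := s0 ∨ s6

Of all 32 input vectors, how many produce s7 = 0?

s7 = s0 ∨ s6 must be 0, so both s0 = 0 and s6 = 0.
s0 = ¬x3 must be 0, so x3 = 1.
Enumerating the 32 input combinations, 10 give s7 = 0 and 22 give s7 = 1.

10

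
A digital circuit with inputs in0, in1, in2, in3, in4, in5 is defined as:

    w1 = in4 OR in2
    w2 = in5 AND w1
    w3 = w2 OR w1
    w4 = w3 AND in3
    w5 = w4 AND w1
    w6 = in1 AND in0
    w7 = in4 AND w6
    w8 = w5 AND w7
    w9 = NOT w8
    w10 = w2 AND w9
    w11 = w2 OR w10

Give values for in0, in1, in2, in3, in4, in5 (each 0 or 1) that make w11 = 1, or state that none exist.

w11 = w2 OR w10 must be 1, so at least one of w2, w10 is 1.
Check with in0=0, in1=1, in2=1, in3=0, in4=0, in5=1:
w1 = in4 OR in2 = 0 OR 1 = 1
w2 = in5 AND w1 = 1 AND 1 = 1
w3 = w2 OR w1 = 1 OR 1 = 1
w4 = w3 AND in3 = 1 AND 0 = 0
w5 = w4 AND w1 = 0 AND 1 = 0
w6 = in1 AND in0 = 1 AND 0 = 0
w7 = in4 AND w6 = 0 AND 0 = 0
w8 = w5 AND w7 = 0 AND 0 = 0
w9 = NOT w8 = NOT 0 = 1
w10 = w2 AND w9 = 1 AND 1 = 1
w11 = w2 OR w10 = 1 OR 1 = 1
So w11 = 1 as required.

in0=0, in1=1, in2=1, in3=0, in4=0, in5=1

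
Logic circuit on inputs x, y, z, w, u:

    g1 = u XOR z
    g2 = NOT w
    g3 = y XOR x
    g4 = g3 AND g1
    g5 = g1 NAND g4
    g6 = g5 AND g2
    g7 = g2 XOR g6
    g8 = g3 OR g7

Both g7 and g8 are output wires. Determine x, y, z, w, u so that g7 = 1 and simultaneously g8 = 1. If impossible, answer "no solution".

Check with x=1, y=0, z=0, w=0, u=1:
g1 = u XOR z = 1 XOR 0 = 1
g2 = NOT w = NOT 0 = 1
g3 = y XOR x = 0 XOR 1 = 1
g4 = g3 AND g1 = 1 AND 1 = 1
g5 = g1 NAND g4 = 1 NAND 1 = 0
g6 = g5 AND g2 = 0 AND 1 = 0
g7 = g2 XOR g6 = 1 XOR 0 = 1
g8 = g3 OR g7 = 1 OR 1 = 1
So g7 = 1 and g8 = 1.

x=1, y=0, z=0, w=0, u=1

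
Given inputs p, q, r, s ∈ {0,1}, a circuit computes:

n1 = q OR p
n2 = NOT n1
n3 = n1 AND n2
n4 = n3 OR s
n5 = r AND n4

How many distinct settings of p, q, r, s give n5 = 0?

n5 = r AND n4 must be 0, so at least one of r, n4 is 0.
Enumerating the 16 input combinations, 12 give n5 = 0 and 4 give n5 = 1.

12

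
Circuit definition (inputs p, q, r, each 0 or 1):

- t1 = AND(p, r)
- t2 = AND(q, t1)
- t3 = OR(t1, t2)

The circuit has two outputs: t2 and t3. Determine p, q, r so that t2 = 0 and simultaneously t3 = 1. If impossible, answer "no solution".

Check with p=1 q=0 r=1:
t1 = AND(p, r) = AND(1, 1) = 1
t2 = AND(q, t1) = AND(0, 1) = 0
t3 = OR(t1, t2) = OR(1, 0) = 1
So t2 = 0 and t3 = 1.

p=1 q=0 r=1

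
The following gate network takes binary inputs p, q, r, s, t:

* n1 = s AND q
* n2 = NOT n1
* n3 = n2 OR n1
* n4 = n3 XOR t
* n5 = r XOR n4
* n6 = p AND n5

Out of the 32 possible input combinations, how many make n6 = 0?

24

n6 = p AND n5 must be 0, so at least one of p, n5 is 0.
Enumerating the 32 input combinations, 24 give n6 = 0 and 8 give n6 = 1.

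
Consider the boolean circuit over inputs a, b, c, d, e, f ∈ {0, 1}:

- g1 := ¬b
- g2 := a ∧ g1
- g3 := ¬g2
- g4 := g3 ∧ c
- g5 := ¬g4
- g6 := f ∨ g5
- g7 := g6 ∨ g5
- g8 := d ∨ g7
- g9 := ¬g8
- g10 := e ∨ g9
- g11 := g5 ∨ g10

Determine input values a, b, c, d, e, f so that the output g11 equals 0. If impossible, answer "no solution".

g11 = g5 ∨ g10 must be 0, so both g5 = 0 and g10 = 0.
Check with a=1, b=1, c=1, d=1, e=0, f=1:
g1 = ¬b = ¬1 = 0
g2 = a ∧ g1 = 1 ∧ 0 = 0
g3 = ¬g2 = ¬0 = 1
g4 = g3 ∧ c = 1 ∧ 1 = 1
g5 = ¬g4 = ¬1 = 0
g6 = f ∨ g5 = 1 ∨ 0 = 1
g7 = g6 ∨ g5 = 1 ∨ 0 = 1
g8 = d ∨ g7 = 1 ∨ 1 = 1
g9 = ¬g8 = ¬1 = 0
g10 = e ∨ g9 = 0 ∨ 0 = 0
g11 = g5 ∨ g10 = 0 ∨ 0 = 0
So g11 = 0 as required.

a=1, b=1, c=1, d=1, e=0, f=1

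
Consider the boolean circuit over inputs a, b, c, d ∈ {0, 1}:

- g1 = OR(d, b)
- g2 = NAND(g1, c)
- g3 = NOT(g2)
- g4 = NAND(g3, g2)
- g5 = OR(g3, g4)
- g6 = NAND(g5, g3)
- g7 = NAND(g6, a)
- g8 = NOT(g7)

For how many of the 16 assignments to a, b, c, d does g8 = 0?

11

g8 = NOT(g7) must be 0, so g7 = 1.
g7 = NAND(g6, a) must be 1, so at least one of g6, a is 0.
Enumerating the 16 input combinations, 11 give g8 = 0 and 5 give g8 = 1.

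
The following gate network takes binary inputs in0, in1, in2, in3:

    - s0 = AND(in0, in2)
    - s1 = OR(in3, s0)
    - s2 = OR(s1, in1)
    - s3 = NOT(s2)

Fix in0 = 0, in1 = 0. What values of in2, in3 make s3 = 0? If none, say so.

in2=0, in3=1

Check with in0 = 0, in1 = 0 and in2=0, in3=1:
s0 = AND(in0, in2) = AND(0, 0) = 0
s1 = OR(in3, s0) = OR(1, 0) = 1
s2 = OR(s1, in1) = OR(1, 0) = 1
s3 = NOT(s2) = NOT 1 = 0
So s3 = 0.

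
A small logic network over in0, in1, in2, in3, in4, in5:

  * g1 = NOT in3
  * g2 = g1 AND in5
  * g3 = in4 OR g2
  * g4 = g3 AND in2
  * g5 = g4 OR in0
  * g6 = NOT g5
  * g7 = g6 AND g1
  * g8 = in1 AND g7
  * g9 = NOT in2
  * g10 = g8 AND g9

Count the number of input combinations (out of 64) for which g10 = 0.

g10 = g8 AND g9 must be 0, so at least one of g8, g9 is 0.
Enumerating the 64 input combinations, 60 give g10 = 0 and 4 give g10 = 1.

60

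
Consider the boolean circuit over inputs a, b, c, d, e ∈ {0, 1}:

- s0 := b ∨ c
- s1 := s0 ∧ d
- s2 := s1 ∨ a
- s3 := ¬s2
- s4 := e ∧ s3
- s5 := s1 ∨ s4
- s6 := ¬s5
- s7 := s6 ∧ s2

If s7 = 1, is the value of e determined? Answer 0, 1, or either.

Both values of e occur among assignments with s7 = 1:
  e=0: a=1, b=0, c=0, d=0, e=0
  e=1: a=1, b=0, c=0, d=0, e=1

either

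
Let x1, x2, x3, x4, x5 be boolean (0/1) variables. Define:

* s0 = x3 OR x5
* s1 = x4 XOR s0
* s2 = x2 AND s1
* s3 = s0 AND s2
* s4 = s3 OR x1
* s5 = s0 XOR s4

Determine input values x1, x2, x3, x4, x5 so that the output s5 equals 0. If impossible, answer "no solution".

s5 = s0 XOR s4 must be 0, so s0 and s4 are equal.
Check with x1=1, x2=0, x3=0, x4=1, x5=1:
s0 = x3 OR x5 = 0 OR 1 = 1
s1 = x4 XOR s0 = 1 XOR 1 = 0
s2 = x2 AND s1 = 0 AND 0 = 0
s3 = s0 AND s2 = 1 AND 0 = 0
s4 = s3 OR x1 = 0 OR 1 = 1
s5 = s0 XOR s4 = 1 XOR 1 = 0
So s5 = 0 as required.

x1=1, x2=0, x3=0, x4=1, x5=1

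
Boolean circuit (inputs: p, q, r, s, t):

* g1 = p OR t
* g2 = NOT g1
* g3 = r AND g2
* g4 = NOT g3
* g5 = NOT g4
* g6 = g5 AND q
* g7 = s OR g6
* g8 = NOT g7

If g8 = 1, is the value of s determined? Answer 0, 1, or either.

0

g8 = NOT g7 must be 1, so g7 = 0.
g7 = s OR g6 must be 0, so both s = 0 and g6 = 0.
Every assignment with g8 = 1 has s = 0; there are 15 such assignment(s).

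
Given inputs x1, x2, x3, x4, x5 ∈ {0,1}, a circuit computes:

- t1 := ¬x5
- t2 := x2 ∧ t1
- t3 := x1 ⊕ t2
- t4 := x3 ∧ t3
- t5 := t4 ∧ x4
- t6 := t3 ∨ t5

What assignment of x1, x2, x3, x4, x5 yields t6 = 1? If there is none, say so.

t6 = t3 ∨ t5 must be 1, so at least one of t3, t5 is 1.
Check with x1=1 x2=0 x3=0 x4=0 x5=1:
t1 = ¬x5 = ¬1 = 0
t2 = x2 ∧ t1 = 0 ∧ 0 = 0
t3 = x1 ⊕ t2 = 1 ⊕ 0 = 1
t4 = x3 ∧ t3 = 0 ∧ 1 = 0
t5 = t4 ∧ x4 = 0 ∧ 0 = 0
t6 = t3 ∨ t5 = 1 ∨ 0 = 1
So t6 = 1 as required.

x1=1 x2=0 x3=0 x4=0 x5=1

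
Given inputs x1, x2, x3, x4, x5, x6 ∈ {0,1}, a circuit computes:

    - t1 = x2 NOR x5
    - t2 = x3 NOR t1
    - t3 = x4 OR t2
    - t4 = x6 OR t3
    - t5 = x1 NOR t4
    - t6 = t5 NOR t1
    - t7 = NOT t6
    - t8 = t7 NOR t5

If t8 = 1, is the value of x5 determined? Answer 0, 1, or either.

either

Both values of x5 occur among assignments with t8 = 1:
  x5=0: x1=0, x2=1, x3=0, x4=0, x5=0, x6=0
  x5=1: x1=0, x2=0, x3=0, x4=0, x5=1, x6=0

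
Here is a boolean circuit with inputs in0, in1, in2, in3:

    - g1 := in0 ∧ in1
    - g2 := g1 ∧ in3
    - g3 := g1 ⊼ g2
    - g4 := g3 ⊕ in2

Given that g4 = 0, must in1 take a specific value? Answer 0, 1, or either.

Both values of in1 occur among assignments with g4 = 0:
  in1=0: in0=0, in1=0, in2=1, in3=0
  in1=1: in0=0, in1=1, in2=1, in3=0

either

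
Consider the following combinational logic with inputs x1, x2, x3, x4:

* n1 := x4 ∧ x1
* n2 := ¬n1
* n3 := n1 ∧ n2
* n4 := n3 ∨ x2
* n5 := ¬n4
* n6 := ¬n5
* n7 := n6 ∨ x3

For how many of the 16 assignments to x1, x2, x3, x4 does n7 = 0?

4

n7 = n6 ∨ x3 must be 0, so both n6 = 0 and x3 = 0.
n6 = ¬n5 must be 0, so n5 = 1.
Satisfying assignments:
  x1=0, x2=0, x3=0, x4=0
  x1=0, x2=0, x3=0, x4=1
  x1=1, x2=0, x3=0, x4=0
  x1=1, x2=0, x3=0, x4=1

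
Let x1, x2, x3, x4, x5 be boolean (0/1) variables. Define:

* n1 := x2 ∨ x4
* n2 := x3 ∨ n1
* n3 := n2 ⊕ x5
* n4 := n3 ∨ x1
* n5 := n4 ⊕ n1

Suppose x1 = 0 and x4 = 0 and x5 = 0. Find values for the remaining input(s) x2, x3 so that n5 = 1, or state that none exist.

n5 = n4 ⊕ n1 must be 1, so n4 and n1 differ.
Check with x1 = 0 and x4 = 0 and x5 = 0 and x2=0, x3=1:
n1 = x2 ∨ x4 = 0 ∨ 0 = 0
n2 = x3 ∨ n1 = 1 ∨ 0 = 1
n3 = n2 ⊕ x5 = 1 ⊕ 0 = 1
n4 = n3 ∨ x1 = 1 ∨ 0 = 1
n5 = n4 ⊕ n1 = 1 ⊕ 0 = 1
So n5 = 1.

x2=0, x3=1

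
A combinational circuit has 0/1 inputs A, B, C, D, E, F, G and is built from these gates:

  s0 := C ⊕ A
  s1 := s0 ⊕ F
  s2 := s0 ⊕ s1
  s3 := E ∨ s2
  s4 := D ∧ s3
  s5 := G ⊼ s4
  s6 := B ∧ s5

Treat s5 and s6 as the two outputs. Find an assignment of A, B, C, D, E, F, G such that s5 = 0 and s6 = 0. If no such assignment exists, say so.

A=0, B=1, C=1, D=1, E=1, F=0, G=1

Check with A=0, B=1, C=1, D=1, E=1, F=0, G=1:
s0 = C ⊕ A = 1 ⊕ 0 = 1
s1 = s0 ⊕ F = 1 ⊕ 0 = 1
s2 = s0 ⊕ s1 = 1 ⊕ 1 = 0
s3 = E ∨ s2 = 1 ∨ 0 = 1
s4 = D ∧ s3 = 1 ∧ 1 = 1
s5 = G ⊼ s4 = 1 ⊼ 1 = 0
s6 = B ∧ s5 = 1 ∧ 0 = 0
So s5 = 0 and s6 = 0.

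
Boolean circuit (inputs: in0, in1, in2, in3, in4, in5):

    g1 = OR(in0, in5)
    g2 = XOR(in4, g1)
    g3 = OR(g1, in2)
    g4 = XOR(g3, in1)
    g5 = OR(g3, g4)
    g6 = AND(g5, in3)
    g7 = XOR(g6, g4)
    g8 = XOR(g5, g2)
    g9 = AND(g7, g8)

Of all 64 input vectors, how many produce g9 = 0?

g9 = AND(g7, g8) must be 0, so at least one of g7, g8 is 0.
Enumerating the 64 input combinations, 49 give g9 = 0 and 15 give g9 = 1.

49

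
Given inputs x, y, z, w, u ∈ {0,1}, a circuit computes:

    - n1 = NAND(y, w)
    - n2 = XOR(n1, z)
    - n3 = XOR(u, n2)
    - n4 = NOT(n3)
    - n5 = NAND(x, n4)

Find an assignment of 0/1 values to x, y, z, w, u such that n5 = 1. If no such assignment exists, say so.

Check with x=0, y=0, z=1, w=0, u=1:
n1 = NAND(y, w) = NAND(0, 0) = 1
n2 = XOR(n1, z) = XOR(1, 1) = 0
n3 = XOR(u, n2) = XOR(1, 0) = 1
n4 = NOT(n3) = NOT 1 = 0
n5 = NAND(x, n4) = NAND(0, 0) = 1
So n5 = 1 as required.

x=0, y=0, z=1, w=0, u=1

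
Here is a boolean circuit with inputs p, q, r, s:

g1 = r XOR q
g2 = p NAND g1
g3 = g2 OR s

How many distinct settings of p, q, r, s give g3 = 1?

g3 = g2 OR s must be 1, so at least one of g2, s is 1.
Enumerating the 16 input combinations, 14 give g3 = 1 and 2 give g3 = 0.

14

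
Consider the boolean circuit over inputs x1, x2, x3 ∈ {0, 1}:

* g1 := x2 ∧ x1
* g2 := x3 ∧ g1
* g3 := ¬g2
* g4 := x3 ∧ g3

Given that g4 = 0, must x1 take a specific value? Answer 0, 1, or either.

either

Both values of x1 occur among assignments with g4 = 0:
  x1=0: x1=0, x2=0, x3=0
  x1=1: x1=1, x2=0, x3=0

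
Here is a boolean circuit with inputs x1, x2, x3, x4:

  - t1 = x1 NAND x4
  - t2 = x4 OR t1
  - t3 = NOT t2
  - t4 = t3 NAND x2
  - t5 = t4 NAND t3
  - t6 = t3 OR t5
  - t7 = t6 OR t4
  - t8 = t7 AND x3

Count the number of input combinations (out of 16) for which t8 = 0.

8

t8 = t7 AND x3 must be 0, so at least one of t7, x3 is 0.
Enumerating the 16 input combinations, 8 give t8 = 0 and 8 give t8 = 1.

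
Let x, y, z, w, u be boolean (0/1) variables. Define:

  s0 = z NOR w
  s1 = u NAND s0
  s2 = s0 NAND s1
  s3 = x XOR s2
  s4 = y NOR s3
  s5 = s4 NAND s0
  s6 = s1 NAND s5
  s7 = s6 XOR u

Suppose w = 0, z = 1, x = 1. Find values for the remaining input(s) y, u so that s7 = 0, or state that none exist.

Check with w = 0, z = 1, x = 1 and y=0, u=0:
s0 = z NOR w = 1 NOR 0 = 0
s1 = u NAND s0 = 0 NAND 0 = 1
s2 = s0 NAND s1 = 0 NAND 1 = 1
s3 = x XOR s2 = 1 XOR 1 = 0
s4 = y NOR s3 = 0 NOR 0 = 1
s5 = s4 NAND s0 = 1 NAND 0 = 1
s6 = s1 NAND s5 = 1 NAND 1 = 0
s7 = s6 XOR u = 0 XOR 0 = 0
So s7 = 0.

y=0, u=0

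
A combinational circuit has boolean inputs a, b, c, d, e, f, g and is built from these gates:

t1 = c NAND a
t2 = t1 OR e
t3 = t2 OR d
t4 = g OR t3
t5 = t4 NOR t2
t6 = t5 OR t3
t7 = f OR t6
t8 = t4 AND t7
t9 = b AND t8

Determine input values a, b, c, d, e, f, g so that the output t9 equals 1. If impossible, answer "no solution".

a=0 b=1 c=0 d=0 e=0 f=1 g=0

t9 = b AND t8 must be 1, so both b = 1 and t8 = 1.
t8 = t4 AND t7 must be 1, so both t4 = 1 and t7 = 1.
t4 = g OR t3 must be 1, so at least one of g, t3 is 1.
Check with a=0 b=1 c=0 d=0 e=0 f=1 g=0:
t1 = c NAND a = 0 NAND 0 = 1
t2 = t1 OR e = 1 OR 0 = 1
t3 = t2 OR d = 1 OR 0 = 1
t4 = g OR t3 = 0 OR 1 = 1
t5 = t4 NOR t2 = 1 NOR 1 = 0
t6 = t5 OR t3 = 0 OR 1 = 1
t7 = f OR t6 = 1 OR 1 = 1
t8 = t4 AND t7 = 1 AND 1 = 1
t9 = b AND t8 = 1 AND 1 = 1
So t9 = 1 as required.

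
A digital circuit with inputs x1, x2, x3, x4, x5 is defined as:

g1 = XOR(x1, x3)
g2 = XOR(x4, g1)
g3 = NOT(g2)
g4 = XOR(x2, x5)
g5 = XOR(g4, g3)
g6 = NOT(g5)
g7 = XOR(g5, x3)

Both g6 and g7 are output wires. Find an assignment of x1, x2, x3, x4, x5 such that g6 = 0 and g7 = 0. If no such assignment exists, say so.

x1=1 x2=1 x3=1 x4=1 x5=0

Check with x1=1 x2=1 x3=1 x4=1 x5=0:
g1 = XOR(x1, x3) = XOR(1, 1) = 0
g2 = XOR(x4, g1) = XOR(1, 0) = 1
g3 = NOT(g2) = NOT 1 = 0
g4 = XOR(x2, x5) = XOR(1, 0) = 1
g5 = XOR(g4, g3) = XOR(1, 0) = 1
g6 = NOT(g5) = NOT 1 = 0
g7 = XOR(g5, x3) = XOR(1, 1) = 0
So g6 = 0 and g7 = 0.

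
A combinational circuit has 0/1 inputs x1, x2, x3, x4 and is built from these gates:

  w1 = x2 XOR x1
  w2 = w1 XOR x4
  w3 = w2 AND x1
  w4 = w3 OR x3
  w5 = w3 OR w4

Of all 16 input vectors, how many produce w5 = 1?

10

w5 = w3 OR w4 must be 1, so at least one of w3, w4 is 1.
Enumerating the 16 input combinations, 10 give w5 = 1 and 6 give w5 = 0.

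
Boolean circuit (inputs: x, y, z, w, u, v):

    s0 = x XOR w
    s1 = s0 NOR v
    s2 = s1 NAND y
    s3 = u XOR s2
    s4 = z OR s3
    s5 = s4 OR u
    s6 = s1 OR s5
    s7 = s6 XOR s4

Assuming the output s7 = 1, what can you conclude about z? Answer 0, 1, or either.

s7 = s6 XOR s4 must be 1, so s6 and s4 differ.
Every assignment with s7 = 1 has z = 0; there are 16 such assignment(s).

0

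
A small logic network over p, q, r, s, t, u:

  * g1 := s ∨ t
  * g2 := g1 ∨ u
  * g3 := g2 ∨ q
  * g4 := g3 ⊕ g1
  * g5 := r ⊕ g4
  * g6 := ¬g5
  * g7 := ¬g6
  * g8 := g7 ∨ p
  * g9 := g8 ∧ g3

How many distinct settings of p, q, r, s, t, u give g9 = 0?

19

g9 = g8 ∧ g3 must be 0, so at least one of g8, g3 is 0.
Enumerating the 64 input combinations, 19 give g9 = 0 and 45 give g9 = 1.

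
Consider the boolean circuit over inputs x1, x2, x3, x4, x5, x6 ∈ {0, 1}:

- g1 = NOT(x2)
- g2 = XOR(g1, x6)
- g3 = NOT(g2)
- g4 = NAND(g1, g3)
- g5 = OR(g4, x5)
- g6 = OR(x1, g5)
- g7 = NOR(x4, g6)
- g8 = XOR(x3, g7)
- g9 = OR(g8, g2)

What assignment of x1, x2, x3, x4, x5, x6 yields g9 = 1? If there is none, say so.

g9 = OR(g8, g2) must be 1, so at least one of g8, g2 is 1.
Check with x1=0, x2=0, x3=1, x4=0, x5=0, x6=0:
g1 = NOT(x2) = NOT 0 = 1
g2 = XOR(g1, x6) = XOR(1, 0) = 1
g3 = NOT(g2) = NOT 1 = 0
g4 = NAND(g1, g3) = NAND(1, 0) = 1
g5 = OR(g4, x5) = OR(1, 0) = 1
g6 = OR(x1, g5) = OR(0, 1) = 1
g7 = NOR(x4, g6) = NOR(0, 1) = 0
g8 = XOR(x3, g7) = XOR(1, 0) = 1
g9 = OR(g8, g2) = OR(1, 1) = 1
So g9 = 1 as required.

x1=0, x2=0, x3=1, x4=0, x5=0, x6=0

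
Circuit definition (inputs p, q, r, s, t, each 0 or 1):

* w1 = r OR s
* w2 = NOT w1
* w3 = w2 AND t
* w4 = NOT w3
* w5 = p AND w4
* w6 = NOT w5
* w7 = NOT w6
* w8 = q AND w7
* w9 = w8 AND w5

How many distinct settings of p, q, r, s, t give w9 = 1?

7

w9 = w8 AND w5 must be 1, so both w8 = 1 and w5 = 1.
w8 = q AND w7 must be 1, so both q = 1 and w7 = 1.
w5 = p AND w4 must be 1, so both p = 1 and w4 = 1.
Enumerating the 32 input combinations, 7 give w9 = 1 and 25 give w9 = 0.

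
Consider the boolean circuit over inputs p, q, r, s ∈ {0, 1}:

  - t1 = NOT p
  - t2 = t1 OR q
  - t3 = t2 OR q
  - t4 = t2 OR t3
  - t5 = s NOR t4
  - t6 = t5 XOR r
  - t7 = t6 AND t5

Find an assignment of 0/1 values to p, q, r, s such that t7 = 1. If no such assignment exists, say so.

p=1, q=0, r=0, s=0

Check with p=1, q=0, r=0, s=0:
t1 = NOT p = NOT 1 = 0
t2 = t1 OR q = 0 OR 0 = 0
t3 = t2 OR q = 0 OR 0 = 0
t4 = t2 OR t3 = 0 OR 0 = 0
t5 = s NOR t4 = 0 NOR 0 = 1
t6 = t5 XOR r = 1 XOR 0 = 1
t7 = t6 AND t5 = 1 AND 1 = 1
So t7 = 1 as required.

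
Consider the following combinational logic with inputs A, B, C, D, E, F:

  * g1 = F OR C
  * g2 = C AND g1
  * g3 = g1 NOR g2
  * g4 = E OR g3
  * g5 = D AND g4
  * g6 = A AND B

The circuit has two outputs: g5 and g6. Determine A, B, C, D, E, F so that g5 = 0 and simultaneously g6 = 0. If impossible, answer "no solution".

Check with A=0, B=0, C=1, D=0, E=1, F=1:
g1 = F OR C = 1 OR 1 = 1
g2 = C AND g1 = 1 AND 1 = 1
g3 = g1 NOR g2 = 1 NOR 1 = 0
g4 = E OR g3 = 1 OR 0 = 1
g5 = D AND g4 = 0 AND 1 = 0
g6 = A AND B = 0 AND 0 = 0
So g5 = 0 and g6 = 0.

A=0, B=0, C=1, D=0, E=1, F=1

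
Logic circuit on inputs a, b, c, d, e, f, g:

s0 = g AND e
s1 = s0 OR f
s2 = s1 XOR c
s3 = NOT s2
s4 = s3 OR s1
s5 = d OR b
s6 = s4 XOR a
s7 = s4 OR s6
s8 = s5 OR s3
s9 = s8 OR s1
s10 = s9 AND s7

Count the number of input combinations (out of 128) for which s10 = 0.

15

s10 = s9 AND s7 must be 0, so at least one of s9, s7 is 0.
Enumerating the 128 input combinations, 15 give s10 = 0 and 113 give s10 = 1.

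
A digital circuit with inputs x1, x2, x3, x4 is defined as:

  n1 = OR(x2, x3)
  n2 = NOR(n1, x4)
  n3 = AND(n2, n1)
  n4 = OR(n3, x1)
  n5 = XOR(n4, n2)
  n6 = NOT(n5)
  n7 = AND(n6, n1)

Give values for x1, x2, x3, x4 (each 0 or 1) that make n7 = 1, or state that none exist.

Check with x1=0, x2=1, x3=0, x4=1:
n1 = OR(x2, x3) = OR(1, 0) = 1
n2 = NOR(n1, x4) = NOR(1, 1) = 0
n3 = AND(n2, n1) = AND(0, 1) = 0
n4 = OR(n3, x1) = OR(0, 0) = 0
n5 = XOR(n4, n2) = XOR(0, 0) = 0
n6 = NOT(n5) = NOT 0 = 1
n7 = AND(n6, n1) = AND(1, 1) = 1
So n7 = 1 as required.

x1=0, x2=1, x3=0, x4=1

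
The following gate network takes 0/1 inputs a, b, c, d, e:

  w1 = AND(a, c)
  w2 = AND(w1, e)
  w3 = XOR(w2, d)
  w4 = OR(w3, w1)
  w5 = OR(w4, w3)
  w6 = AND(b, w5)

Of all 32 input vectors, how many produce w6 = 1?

10

w6 = AND(b, w5) must be 1, so both b = 1 and w5 = 1.
w5 = OR(w4, w3) must be 1, so at least one of w4, w3 is 1.
Enumerating the 32 input combinations, 10 give w6 = 1 and 22 give w6 = 0.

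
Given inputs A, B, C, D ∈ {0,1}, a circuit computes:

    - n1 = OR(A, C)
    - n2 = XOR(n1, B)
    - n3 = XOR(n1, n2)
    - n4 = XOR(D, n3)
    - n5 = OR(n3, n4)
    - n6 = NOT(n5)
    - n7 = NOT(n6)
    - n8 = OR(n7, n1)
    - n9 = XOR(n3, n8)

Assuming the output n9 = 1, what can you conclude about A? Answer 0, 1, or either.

Both values of A occur among assignments with n9 = 1:
  A=0: A=0, B=0, C=0, D=1
  A=1: A=1, B=0, C=0, D=0

either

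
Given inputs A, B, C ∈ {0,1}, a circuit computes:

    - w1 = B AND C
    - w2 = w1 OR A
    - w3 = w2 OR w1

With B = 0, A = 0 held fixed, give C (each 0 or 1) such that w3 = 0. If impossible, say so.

C=1

Check with B = 0, A = 0 and C=1:
w1 = B AND C = 0 AND 1 = 0
w2 = w1 OR A = 0 OR 0 = 0
w3 = w2 OR w1 = 0 OR 0 = 0
So w3 = 0.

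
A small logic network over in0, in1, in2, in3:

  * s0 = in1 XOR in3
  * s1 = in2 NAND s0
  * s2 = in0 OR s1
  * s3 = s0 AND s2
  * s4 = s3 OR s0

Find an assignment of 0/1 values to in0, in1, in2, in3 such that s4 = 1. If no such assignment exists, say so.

in0=0, in1=0, in2=0, in3=1

s4 = s3 OR s0 must be 1, so at least one of s3, s0 is 1.
Check with in0=0, in1=0, in2=0, in3=1:
s0 = in1 XOR in3 = 0 XOR 1 = 1
s1 = in2 NAND s0 = 0 NAND 1 = 1
s2 = in0 OR s1 = 0 OR 1 = 1
s3 = s0 AND s2 = 1 AND 1 = 1
s4 = s3 OR s0 = 1 OR 1 = 1
So s4 = 1 as required.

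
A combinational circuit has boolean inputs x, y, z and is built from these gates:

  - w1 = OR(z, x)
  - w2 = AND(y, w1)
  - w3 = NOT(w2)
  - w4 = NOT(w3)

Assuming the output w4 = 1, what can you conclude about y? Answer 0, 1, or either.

1

w4 = NOT(w3) must be 1, so w3 = 0.
w3 = NOT(w2) must be 0, so w2 = 1.
w2 = AND(y, w1) must be 1, so both y = 1 and w1 = 1.
Every assignment with w4 = 1 has y = 1; there are 3 such assignment(s).
  x=0, y=1, z=1
  x=1, y=1, z=0
  x=1, y=1, z=1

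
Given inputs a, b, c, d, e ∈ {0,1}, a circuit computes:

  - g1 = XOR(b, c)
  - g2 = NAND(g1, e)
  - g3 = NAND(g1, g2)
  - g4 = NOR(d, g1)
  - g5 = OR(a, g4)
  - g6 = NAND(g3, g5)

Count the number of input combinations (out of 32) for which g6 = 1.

g6 = NAND(g3, g5) must be 1, so at least one of g3, g5 is 0.
Enumerating the 32 input combinations, 16 give g6 = 1 and 16 give g6 = 0.

16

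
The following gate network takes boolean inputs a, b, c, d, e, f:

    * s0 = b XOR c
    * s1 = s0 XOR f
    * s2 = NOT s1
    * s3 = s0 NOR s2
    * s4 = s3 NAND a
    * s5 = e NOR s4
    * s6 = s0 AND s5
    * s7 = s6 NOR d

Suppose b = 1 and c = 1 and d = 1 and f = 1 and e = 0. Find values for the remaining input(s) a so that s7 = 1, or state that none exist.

no solution exists

With b = 1 and c = 1 and d = 1 and f = 1 and e = 0 fixed, none of the 2 settings of a give s7 = 1.
For example, with a=1:
s0 = b XOR c = 1 XOR 1 = 0
s1 = s0 XOR f = 0 XOR 1 = 1
s2 = NOT s1 = NOT 1 = 0
s3 = s0 NOR s2 = 0 NOR 0 = 1
s4 = s3 NAND a = 1 NAND 1 = 0
s5 = e NOR s4 = 0 NOR 0 = 1
s6 = s0 AND s5 = 0 AND 1 = 0
s7 = s6 NOR d = 0 NOR 1 = 0
giving s7 = 0 ≠ 1.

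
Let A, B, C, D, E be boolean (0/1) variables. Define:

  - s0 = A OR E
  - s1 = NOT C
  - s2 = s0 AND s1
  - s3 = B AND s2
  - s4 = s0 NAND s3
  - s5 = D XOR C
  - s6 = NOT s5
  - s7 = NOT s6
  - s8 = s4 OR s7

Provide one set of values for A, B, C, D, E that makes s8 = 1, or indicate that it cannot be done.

s8 = s4 OR s7 must be 1, so at least one of s4, s7 is 1.
Check with A=0 B=1 C=1 D=0 E=1:
s0 = A OR E = 0 OR 1 = 1
s1 = NOT C = NOT 1 = 0
s2 = s0 AND s1 = 1 AND 0 = 0
s3 = B AND s2 = 1 AND 0 = 0
s4 = s0 NAND s3 = 1 NAND 0 = 1
s5 = D XOR C = 0 XOR 1 = 1
s6 = NOT s5 = NOT 1 = 0
s7 = NOT s6 = NOT 0 = 1
s8 = s4 OR s7 = 1 OR 1 = 1
So s8 = 1 as required.

A=0 B=1 C=1 D=0 E=1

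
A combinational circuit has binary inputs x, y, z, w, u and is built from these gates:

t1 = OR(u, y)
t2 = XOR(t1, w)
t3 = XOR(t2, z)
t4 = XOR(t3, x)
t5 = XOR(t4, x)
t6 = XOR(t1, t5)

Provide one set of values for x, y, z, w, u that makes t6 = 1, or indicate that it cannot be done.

x=1, y=1, z=0, w=1, u=1

t6 = XOR(t1, t5) must be 1, so t1 and t5 differ.
Check with x=1, y=1, z=0, w=1, u=1:
t1 = OR(u, y) = OR(1, 1) = 1
t2 = XOR(t1, w) = XOR(1, 1) = 0
t3 = XOR(t2, z) = XOR(0, 0) = 0
t4 = XOR(t3, x) = XOR(0, 1) = 1
t5 = XOR(t4, x) = XOR(1, 1) = 0
t6 = XOR(t1, t5) = XOR(1, 0) = 1
So t6 = 1 as required.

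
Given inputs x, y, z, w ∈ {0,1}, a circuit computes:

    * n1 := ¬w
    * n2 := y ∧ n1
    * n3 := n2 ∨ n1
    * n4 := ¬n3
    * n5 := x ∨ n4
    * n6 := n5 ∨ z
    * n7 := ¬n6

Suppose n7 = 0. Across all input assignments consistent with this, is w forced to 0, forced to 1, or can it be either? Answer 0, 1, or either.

Both values of w occur among assignments with n7 = 0:
  w=0: x=0, y=0, z=1, w=0
  w=1: x=0, y=0, z=0, w=1

either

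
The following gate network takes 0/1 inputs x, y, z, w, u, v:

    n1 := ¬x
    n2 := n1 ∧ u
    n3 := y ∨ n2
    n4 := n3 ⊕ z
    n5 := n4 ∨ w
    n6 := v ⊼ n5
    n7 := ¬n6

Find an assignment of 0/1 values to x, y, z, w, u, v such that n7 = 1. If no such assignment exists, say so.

n7 = ¬n6 must be 1, so n6 = 0.
Check with x=1, y=1, z=0, w=1, u=0, v=1:
n1 = ¬x = ¬1 = 0
n2 = n1 ∧ u = 0 ∧ 0 = 0
n3 = y ∨ n2 = 1 ∨ 0 = 1
n4 = n3 ⊕ z = 1 ⊕ 0 = 1
n5 = n4 ∨ w = 1 ∨ 1 = 1
n6 = v ⊼ n5 = 1 ⊼ 1 = 0
n7 = ¬n6 = ¬0 = 1
So n7 = 1 as required.

x=1, y=1, z=0, w=1, u=0, v=1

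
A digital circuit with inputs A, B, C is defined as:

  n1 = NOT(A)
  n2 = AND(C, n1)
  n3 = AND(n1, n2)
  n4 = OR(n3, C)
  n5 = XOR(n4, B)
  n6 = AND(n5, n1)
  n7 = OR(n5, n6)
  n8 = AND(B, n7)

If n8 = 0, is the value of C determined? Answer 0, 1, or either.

either

Both values of C occur among assignments with n8 = 0:
  C=0: A=0, B=0, C=0
  C=1: A=0, B=0, C=1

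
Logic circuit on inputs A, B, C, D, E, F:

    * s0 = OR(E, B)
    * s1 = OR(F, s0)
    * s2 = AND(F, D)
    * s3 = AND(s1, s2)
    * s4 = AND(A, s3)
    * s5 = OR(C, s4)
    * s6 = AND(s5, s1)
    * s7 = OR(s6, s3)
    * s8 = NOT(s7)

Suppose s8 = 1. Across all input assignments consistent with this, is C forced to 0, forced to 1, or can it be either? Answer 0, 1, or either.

either

Both values of C occur among assignments with s8 = 1:
  C=0: A=0, B=0, C=0, D=0, E=0, F=0
  C=1: A=0, B=0, C=1, D=0, E=0, F=0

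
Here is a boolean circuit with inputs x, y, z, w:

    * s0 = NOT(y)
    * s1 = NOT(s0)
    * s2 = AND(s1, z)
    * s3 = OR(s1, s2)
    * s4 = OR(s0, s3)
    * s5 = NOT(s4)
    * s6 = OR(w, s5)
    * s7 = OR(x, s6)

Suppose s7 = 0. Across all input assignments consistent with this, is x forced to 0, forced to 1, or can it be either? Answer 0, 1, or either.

s7 = OR(x, s6) must be 0, so both x = 0 and s6 = 0.
Every assignment with s7 = 0 has x = 0; there are 4 such assignment(s).
  x=0, y=0, z=0, w=0
  x=0, y=0, z=1, w=0
  x=0, y=1, z=0, w=0
  x=0, y=1, z=1, w=0

0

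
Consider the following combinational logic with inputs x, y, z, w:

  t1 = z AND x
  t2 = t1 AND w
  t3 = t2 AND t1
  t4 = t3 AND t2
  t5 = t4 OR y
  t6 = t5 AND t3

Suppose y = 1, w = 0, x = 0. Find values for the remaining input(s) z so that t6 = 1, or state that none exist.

no solution exists

With y = 1, w = 0, x = 0 fixed, none of the 2 settings of z give t6 = 1.
For example, with z=1:
t1 = z AND x = 1 AND 0 = 0
t2 = t1 AND w = 0 AND 0 = 0
t3 = t2 AND t1 = 0 AND 0 = 0
t4 = t3 AND t2 = 0 AND 0 = 0
t5 = t4 OR y = 0 OR 1 = 1
t6 = t5 AND t3 = 1 AND 0 = 0
giving t6 = 0 ≠ 1.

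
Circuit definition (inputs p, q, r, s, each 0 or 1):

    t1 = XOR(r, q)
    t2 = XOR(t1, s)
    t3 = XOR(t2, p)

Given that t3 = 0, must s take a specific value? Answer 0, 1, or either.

Both values of s occur among assignments with t3 = 0:
  s=0: p=0, q=0, r=0, s=0
  s=1: p=0, q=0, r=1, s=1

either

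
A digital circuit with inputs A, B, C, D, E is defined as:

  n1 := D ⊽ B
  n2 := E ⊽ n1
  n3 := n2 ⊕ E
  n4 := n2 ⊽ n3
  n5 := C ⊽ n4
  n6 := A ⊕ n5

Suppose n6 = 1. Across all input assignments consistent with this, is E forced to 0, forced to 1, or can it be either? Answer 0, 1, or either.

either

Both values of E occur among assignments with n6 = 1:
  E=0: A=0, B=0, C=0, D=1, E=0
  E=1: A=0, B=0, C=0, D=0, E=1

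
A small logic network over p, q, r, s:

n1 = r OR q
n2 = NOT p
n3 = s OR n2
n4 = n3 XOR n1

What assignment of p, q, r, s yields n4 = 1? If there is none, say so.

p=1, q=1, r=1, s=0

Check with p=1, q=1, r=1, s=0:
n1 = r OR q = 1 OR 1 = 1
n2 = NOT p = NOT 1 = 0
n3 = s OR n2 = 0 OR 0 = 0
n4 = n3 XOR n1 = 0 XOR 1 = 1
So n4 = 1 as required.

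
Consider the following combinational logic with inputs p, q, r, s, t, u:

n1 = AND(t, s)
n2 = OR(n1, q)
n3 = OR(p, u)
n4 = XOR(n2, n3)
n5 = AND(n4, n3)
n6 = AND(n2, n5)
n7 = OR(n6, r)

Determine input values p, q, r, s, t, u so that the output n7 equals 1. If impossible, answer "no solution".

p=0, q=0, r=1, s=0, t=1, u=0

n7 = OR(n6, r) must be 1, so at least one of n6, r is 1.
Check with p=0, q=0, r=1, s=0, t=1, u=0:
n1 = AND(t, s) = AND(1, 0) = 0
n2 = OR(n1, q) = OR(0, 0) = 0
n3 = OR(p, u) = OR(0, 0) = 0
n4 = XOR(n2, n3) = XOR(0, 0) = 0
n5 = AND(n4, n3) = AND(0, 0) = 0
n6 = AND(n2, n5) = AND(0, 0) = 0
n7 = OR(n6, r) = OR(0, 1) = 1
So n7 = 1 as required.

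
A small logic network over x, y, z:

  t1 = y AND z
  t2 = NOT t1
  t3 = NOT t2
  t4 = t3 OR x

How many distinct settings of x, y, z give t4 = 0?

3

t4 = t3 OR x must be 0, so both t3 = 0 and x = 0.
Satisfying assignments:
  x=0, y=0, z=0
  x=0, y=0, z=1
  x=0, y=1, z=0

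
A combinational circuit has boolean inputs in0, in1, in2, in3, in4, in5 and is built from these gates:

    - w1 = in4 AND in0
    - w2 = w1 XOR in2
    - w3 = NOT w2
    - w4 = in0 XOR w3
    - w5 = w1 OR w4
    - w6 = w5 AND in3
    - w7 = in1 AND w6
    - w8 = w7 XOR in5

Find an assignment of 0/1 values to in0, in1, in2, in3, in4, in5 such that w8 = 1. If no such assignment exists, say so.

Check with in0=0, in1=0, in2=1, in3=0, in4=0, in5=1:
w1 = in4 AND in0 = 0 AND 0 = 0
w2 = w1 XOR in2 = 0 XOR 1 = 1
w3 = NOT w2 = NOT 1 = 0
w4 = in0 XOR w3 = 0 XOR 0 = 0
w5 = w1 OR w4 = 0 OR 0 = 0
w6 = w5 AND in3 = 0 AND 0 = 0
w7 = in1 AND w6 = 0 AND 0 = 0
w8 = w7 XOR in5 = 0 XOR 1 = 1
So w8 = 1 as required.

in0=0, in1=0, in2=1, in3=0, in4=0, in5=1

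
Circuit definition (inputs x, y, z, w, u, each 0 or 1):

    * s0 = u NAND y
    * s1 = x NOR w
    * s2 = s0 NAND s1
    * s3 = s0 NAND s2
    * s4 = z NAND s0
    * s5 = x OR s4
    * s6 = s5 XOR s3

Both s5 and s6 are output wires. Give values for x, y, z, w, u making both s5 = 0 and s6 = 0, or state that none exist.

Check with x=0, y=0, z=1, w=1, u=1:
s0 = u NAND y = 1 NAND 0 = 1
s1 = x NOR w = 0 NOR 1 = 0
s2 = s0 NAND s1 = 1 NAND 0 = 1
s3 = s0 NAND s2 = 1 NAND 1 = 0
s4 = z NAND s0 = 1 NAND 1 = 0
s5 = x OR s4 = 0 OR 0 = 0
s6 = s5 XOR s3 = 0 XOR 0 = 0
So s5 = 0 and s6 = 0.

x=0, y=0, z=1, w=1, u=1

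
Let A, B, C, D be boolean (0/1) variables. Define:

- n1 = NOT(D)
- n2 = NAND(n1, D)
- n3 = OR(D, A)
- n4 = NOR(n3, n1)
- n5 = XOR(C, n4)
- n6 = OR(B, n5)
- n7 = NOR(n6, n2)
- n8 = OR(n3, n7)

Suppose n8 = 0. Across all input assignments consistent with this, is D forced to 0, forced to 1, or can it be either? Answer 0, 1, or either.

0

n8 = OR(n3, n7) must be 0, so both n3 = 0 and n7 = 0.
n3 = OR(D, A) must be 0, so both D = 0 and A = 0.
Every assignment with n8 = 0 has D = 0; there are 4 such assignment(s).
  A=0, B=0, C=0, D=0
  A=0, B=0, C=1, D=0
  A=0, B=1, C=0, D=0
  A=0, B=1, C=1, D=0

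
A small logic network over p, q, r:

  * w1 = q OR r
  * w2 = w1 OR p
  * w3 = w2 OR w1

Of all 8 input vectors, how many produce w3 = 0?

w3 = w2 OR w1 must be 0, so both w2 = 0 and w1 = 0.
w2 = w1 OR p must be 0, so both w1 = 0 and p = 0.
Satisfying assignments:
  p=0, q=0, r=0

1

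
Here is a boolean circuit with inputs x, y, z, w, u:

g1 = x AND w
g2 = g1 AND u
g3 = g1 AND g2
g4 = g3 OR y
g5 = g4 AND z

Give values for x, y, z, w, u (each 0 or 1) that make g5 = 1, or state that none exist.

x=1, y=1, z=1, w=0, u=0

g5 = g4 AND z must be 1, so both g4 = 1 and z = 1.
g4 = g3 OR y must be 1, so at least one of g3, y is 1.
Check with x=1, y=1, z=1, w=0, u=0:
g1 = x AND w = 1 AND 0 = 0
g2 = g1 AND u = 0 AND 0 = 0
g3 = g1 AND g2 = 0 AND 0 = 0
g4 = g3 OR y = 0 OR 1 = 1
g5 = g4 AND z = 1 AND 1 = 1
So g5 = 1 as required.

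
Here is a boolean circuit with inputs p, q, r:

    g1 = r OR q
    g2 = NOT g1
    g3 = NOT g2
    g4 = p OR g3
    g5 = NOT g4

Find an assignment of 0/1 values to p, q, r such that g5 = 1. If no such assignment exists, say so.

p=0 q=0 r=0

Check with p=0 q=0 r=0:
g1 = r OR q = 0 OR 0 = 0
g2 = NOT g1 = NOT 0 = 1
g3 = NOT g2 = NOT 1 = 0
g4 = p OR g3 = 0 OR 0 = 0
g5 = NOT g4 = NOT 0 = 1
So g5 = 1 as required.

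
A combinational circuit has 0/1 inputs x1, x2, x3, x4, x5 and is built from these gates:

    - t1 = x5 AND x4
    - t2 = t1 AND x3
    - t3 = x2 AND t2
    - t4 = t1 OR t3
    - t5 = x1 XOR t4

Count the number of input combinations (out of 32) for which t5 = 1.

t5 = x1 XOR t4 must be 1, so x1 and t4 differ.
Enumerating the 32 input combinations, 16 give t5 = 1 and 16 give t5 = 0.

16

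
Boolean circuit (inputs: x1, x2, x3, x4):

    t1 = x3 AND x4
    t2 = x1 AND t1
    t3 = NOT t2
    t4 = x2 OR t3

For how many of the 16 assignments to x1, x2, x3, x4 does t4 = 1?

15

t4 = x2 OR t3 must be 1, so at least one of x2, t3 is 1.
Enumerating the 16 input combinations, 15 give t4 = 1 and 1 give t4 = 0.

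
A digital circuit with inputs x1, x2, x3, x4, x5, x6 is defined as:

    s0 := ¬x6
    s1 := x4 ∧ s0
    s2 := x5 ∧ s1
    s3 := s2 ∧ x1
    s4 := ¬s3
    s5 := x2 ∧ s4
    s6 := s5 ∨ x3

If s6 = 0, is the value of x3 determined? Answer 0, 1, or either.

s6 = s5 ∨ x3 must be 0, so both s5 = 0 and x3 = 0.
s5 = x2 ∧ s4 must be 0, so at least one of x2, s4 is 0.
Every assignment with s6 = 0 has x3 = 0; there are 17 such assignment(s).

0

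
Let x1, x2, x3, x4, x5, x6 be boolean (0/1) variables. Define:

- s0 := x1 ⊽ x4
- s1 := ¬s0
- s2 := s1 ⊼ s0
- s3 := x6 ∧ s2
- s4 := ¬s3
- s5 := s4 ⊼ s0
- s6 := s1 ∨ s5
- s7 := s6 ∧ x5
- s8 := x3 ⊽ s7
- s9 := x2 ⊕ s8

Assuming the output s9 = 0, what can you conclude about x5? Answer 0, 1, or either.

Both values of x5 occur among assignments with s9 = 0:
  x5=0: x1=0, x2=0, x3=1, x4=0, x5=0, x6=0
  x5=1: x1=0, x2=0, x3=0, x4=0, x5=1, x6=1

either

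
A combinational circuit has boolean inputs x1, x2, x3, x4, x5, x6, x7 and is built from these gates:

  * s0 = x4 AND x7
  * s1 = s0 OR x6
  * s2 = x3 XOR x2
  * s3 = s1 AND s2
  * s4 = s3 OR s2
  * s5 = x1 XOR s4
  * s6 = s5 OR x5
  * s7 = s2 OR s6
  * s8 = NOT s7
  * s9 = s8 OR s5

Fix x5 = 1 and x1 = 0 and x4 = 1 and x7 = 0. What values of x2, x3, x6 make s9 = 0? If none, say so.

s9 = s8 OR s5 must be 0, so both s8 = 0 and s5 = 0.
Check with x5 = 1 and x1 = 0 and x4 = 1 and x7 = 0 and x2=0, x3=0, x6=1:
s0 = x4 AND x7 = 1 AND 0 = 0
s1 = s0 OR x6 = 0 OR 1 = 1
s2 = x3 XOR x2 = 0 XOR 0 = 0
s3 = s1 AND s2 = 1 AND 0 = 0
s4 = s3 OR s2 = 0 OR 0 = 0
s5 = x1 XOR s4 = 0 XOR 0 = 0
s6 = s5 OR x5 = 0 OR 1 = 1
s7 = s2 OR s6 = 0 OR 1 = 1
s8 = NOT s7 = NOT 1 = 0
s9 = s8 OR s5 = 0 OR 0 = 0
So s9 = 0.

x2=0, x3=0, x6=1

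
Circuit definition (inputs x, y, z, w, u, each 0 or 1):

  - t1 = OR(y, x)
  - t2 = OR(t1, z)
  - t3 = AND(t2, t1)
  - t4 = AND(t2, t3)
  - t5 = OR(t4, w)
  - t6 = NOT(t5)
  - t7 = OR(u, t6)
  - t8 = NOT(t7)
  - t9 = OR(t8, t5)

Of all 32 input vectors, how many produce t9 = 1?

28

t9 = OR(t8, t5) must be 1, so at least one of t8, t5 is 1.
Enumerating the 32 input combinations, 28 give t9 = 1 and 4 give t9 = 0.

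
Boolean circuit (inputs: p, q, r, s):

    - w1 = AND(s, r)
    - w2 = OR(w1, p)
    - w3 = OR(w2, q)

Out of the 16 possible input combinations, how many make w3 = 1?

13

w3 = OR(w2, q) must be 1, so at least one of w2, q is 1.
Enumerating the 16 input combinations, 13 give w3 = 1 and 3 give w3 = 0.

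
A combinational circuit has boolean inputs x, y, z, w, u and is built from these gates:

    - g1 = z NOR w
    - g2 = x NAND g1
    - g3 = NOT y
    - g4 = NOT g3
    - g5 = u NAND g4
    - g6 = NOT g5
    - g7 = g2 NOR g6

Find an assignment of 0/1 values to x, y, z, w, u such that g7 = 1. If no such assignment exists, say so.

x=1 y=0 z=0 w=0 u=0

g7 = g2 NOR g6 must be 1, so both g2 = 0 and g6 = 0.
g2 = x NAND g1 must be 0, so both x = 1 and g1 = 1.
Check with x=1 y=0 z=0 w=0 u=0:
g1 = z NOR w = 0 NOR 0 = 1
g2 = x NAND g1 = 1 NAND 1 = 0
g3 = NOT y = NOT 0 = 1
g4 = NOT g3 = NOT 1 = 0
g5 = u NAND g4 = 0 NAND 0 = 1
g6 = NOT g5 = NOT 1 = 0
g7 = g2 NOR g6 = 0 NOR 0 = 1
So g7 = 1 as required.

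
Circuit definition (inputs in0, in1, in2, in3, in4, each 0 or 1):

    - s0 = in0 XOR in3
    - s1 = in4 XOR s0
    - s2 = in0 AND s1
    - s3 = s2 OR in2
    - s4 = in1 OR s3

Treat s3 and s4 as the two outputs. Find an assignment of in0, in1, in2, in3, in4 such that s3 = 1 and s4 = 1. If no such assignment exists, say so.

in0=0, in1=0, in2=1, in3=0, in4=1

Check with in0=0, in1=0, in2=1, in3=0, in4=1:
s0 = in0 XOR in3 = 0 XOR 0 = 0
s1 = in4 XOR s0 = 1 XOR 0 = 1
s2 = in0 AND s1 = 0 AND 1 = 0
s3 = s2 OR in2 = 0 OR 1 = 1
s4 = in1 OR s3 = 0 OR 1 = 1
So s3 = 1 and s4 = 1.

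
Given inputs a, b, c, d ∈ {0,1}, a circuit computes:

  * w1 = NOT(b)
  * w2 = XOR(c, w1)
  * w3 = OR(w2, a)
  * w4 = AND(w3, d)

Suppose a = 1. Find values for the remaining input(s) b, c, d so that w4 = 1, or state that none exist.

b=0, c=1, d=1

w4 = AND(w3, d) must be 1, so both w3 = 1 and d = 1.
Check with a = 1 and b=0, c=1, d=1:
w1 = NOT(b) = NOT 0 = 1
w2 = XOR(c, w1) = XOR(1, 1) = 0
w3 = OR(w2, a) = OR(0, 1) = 1
w4 = AND(w3, d) = AND(1, 1) = 1
So w4 = 1.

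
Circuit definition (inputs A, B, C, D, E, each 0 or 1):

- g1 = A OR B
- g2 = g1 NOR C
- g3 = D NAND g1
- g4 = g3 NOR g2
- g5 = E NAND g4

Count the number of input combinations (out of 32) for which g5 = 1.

26

g5 = E NAND g4 must be 1, so at least one of E, g4 is 0.
Enumerating the 32 input combinations, 26 give g5 = 1 and 6 give g5 = 0.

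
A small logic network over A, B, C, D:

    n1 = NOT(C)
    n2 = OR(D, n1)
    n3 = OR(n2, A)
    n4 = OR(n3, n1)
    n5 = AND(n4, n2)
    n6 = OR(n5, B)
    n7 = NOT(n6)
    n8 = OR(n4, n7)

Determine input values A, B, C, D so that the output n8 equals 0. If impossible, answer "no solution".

Check with A=0, B=1, C=1, D=0:
n1 = NOT(C) = NOT 1 = 0
n2 = OR(D, n1) = OR(0, 0) = 0
n3 = OR(n2, A) = OR(0, 0) = 0
n4 = OR(n3, n1) = OR(0, 0) = 0
n5 = AND(n4, n2) = AND(0, 0) = 0
n6 = OR(n5, B) = OR(0, 1) = 1
n7 = NOT(n6) = NOT 1 = 0
n8 = OR(n4, n7) = OR(0, 0) = 0
So n8 = 0 as required.

A=0, B=1, C=1, D=0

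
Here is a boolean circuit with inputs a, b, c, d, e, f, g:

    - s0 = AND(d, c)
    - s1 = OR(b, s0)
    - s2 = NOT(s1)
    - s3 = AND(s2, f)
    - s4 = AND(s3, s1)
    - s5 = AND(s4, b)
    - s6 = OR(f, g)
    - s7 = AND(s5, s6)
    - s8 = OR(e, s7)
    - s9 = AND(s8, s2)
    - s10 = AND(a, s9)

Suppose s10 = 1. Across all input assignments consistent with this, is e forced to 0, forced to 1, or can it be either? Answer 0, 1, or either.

s10 = AND(a, s9) must be 1, so both a = 1 and s9 = 1.
Every assignment with s10 = 1 has e = 1; there are 12 such assignment(s).

1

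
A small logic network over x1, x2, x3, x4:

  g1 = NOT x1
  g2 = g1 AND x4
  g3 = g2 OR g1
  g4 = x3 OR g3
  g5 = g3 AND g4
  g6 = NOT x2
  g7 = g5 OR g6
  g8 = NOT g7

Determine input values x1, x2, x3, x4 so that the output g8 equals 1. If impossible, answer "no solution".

g8 = NOT g7 must be 1, so g7 = 0.
Check with x1=1, x2=1, x3=1, x4=0:
g1 = NOT x1 = NOT 1 = 0
g2 = g1 AND x4 = 0 AND 0 = 0
g3 = g2 OR g1 = 0 OR 0 = 0
g4 = x3 OR g3 = 1 OR 0 = 1
g5 = g3 AND g4 = 0 AND 1 = 0
g6 = NOT x2 = NOT 1 = 0
g7 = g5 OR g6 = 0 OR 0 = 0
g8 = NOT g7 = NOT 0 = 1
So g8 = 1 as required.

x1=1, x2=1, x3=1, x4=0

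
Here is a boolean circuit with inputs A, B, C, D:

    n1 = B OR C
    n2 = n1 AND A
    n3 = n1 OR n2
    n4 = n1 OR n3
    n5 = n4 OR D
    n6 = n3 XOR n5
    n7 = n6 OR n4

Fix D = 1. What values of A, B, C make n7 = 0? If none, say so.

no solution exists

With D = 1 fixed, none of the 8 settings of A, B, C give n7 = 0.
For example, with A=0, B=1, C=0:
n1 = B OR C = 1 OR 0 = 1
n2 = n1 AND A = 1 AND 0 = 0
n3 = n1 OR n2 = 1 OR 0 = 1
n4 = n1 OR n3 = 1 OR 1 = 1
n5 = n4 OR D = 1 OR 1 = 1
n6 = n3 XOR n5 = 1 XOR 1 = 0
n7 = n6 OR n4 = 0 OR 1 = 1
giving n7 = 1 ≠ 0.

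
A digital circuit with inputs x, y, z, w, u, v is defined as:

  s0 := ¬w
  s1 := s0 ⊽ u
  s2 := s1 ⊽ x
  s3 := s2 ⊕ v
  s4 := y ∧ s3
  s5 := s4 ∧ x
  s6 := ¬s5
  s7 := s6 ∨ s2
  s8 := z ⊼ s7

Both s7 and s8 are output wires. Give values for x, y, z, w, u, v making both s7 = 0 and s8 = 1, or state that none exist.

Check with x=1, y=1, z=0, w=1, u=0, v=1:
s0 = ¬w = ¬1 = 0
s1 = s0 ⊽ u = 0 ⊽ 0 = 1
s2 = s1 ⊽ x = 1 ⊽ 1 = 0
s3 = s2 ⊕ v = 0 ⊕ 1 = 1
s4 = y ∧ s3 = 1 ∧ 1 = 1
s5 = s4 ∧ x = 1 ∧ 1 = 1
s6 = ¬s5 = ¬1 = 0
s7 = s6 ∨ s2 = 0 ∨ 0 = 0
s8 = z ⊼ s7 = 0 ⊼ 0 = 1
So s7 = 0 and s8 = 1.

x=1, y=1, z=0, w=1, u=0, v=1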